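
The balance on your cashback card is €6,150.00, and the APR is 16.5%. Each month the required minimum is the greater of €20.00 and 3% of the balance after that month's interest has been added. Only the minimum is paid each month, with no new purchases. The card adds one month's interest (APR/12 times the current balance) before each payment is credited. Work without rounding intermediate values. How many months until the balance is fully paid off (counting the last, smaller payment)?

178 months

Monthly rate r = 16.5%/12 = 1.375% = 0.01375.
While 3% of the post-interest balance exceeds €20.00, each month B ← (B·(1+r))·(1 − 0.03), i.e. B shrinks by the factor (1+r)·0.97 = 0.98334.
This holds for months 1–134. Entering month 135 the balance is €647.18; 3% of the post-interest balance is now below €20.00, so the flat €20.00 minimum applies from here.
From month 135 a fixed €20.00 at rate r clears €647.18 in 44 more payments. Total: 134 + 44 = 178 months.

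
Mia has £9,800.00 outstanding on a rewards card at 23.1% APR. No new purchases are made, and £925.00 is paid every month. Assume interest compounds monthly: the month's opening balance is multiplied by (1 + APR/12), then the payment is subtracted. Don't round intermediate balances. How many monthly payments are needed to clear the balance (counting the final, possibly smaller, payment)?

Monthly rate r = 23.1%/12 = 1.925% = 0.01925.
Recurrence: B ← B·(1+r) − £925.00.
Month 1: interest £188.65; balance after payment £9,063.65.
Month 2: interest £174.48; balance after payment £8,313.13.
Closed form: n = −ln(1 − rB₀/P)/ln(1+r) = −ln(0.79605)/ln(1.01925) ≈ 11.962, so the balance reaches zero during payment 12.

12 payments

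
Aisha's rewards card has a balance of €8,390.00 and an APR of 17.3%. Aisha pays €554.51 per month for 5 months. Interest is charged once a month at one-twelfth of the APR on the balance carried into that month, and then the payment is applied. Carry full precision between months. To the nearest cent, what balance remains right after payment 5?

Monthly rate r = 17.3%/12 = 1.44167% = 0.0144167.
Each month: B ← B·(1+r) − €554.51.
Month 1: interest €120.96; balance after payment €7,956.45.
Month 2: interest €114.71; balance after payment €7,516.64.
Month 3: interest €108.36; balance after payment €7,070.50.
Month 4: interest €101.93; balance after payment €6,617.92.
Month 5: interest €95.41; balance after payment €6,158.82.

€6,158.82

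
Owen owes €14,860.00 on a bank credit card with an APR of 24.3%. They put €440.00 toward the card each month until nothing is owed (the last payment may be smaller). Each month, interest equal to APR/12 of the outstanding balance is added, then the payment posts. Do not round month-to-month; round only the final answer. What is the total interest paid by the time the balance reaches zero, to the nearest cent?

€10,417.98

Monthly rate r = 24.3%/12 = 2.025% = 0.02025.
Payoff takes n = ⌈−ln(1 − rB₀/P)/ln(1+r)⌉ = ⌈57.447⌉ = 58 payments; the last is €197.98.
Total paid = 57·€440.00 + €197.98 = €25,277.98.
Total interest = total paid − principal = €25,277.98 − €14,860.00 = €10,417.98.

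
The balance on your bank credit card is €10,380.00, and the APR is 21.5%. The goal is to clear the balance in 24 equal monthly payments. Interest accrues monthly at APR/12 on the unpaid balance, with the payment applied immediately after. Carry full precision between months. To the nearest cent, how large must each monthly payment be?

Monthly rate r = 21.5%/12 = 1.79167% = 0.0179167.
Level-payment amortization: P = B₀·r / (1 − (1+r)^(−n)) = 10380.00·0.0179167 / (1 − 1.01792^(−24)).
Denominator 1 − (1+r)^(−24) = 0.347009905.
P = 185.975 / 0.347009905 ≈ 535.94.

€535.94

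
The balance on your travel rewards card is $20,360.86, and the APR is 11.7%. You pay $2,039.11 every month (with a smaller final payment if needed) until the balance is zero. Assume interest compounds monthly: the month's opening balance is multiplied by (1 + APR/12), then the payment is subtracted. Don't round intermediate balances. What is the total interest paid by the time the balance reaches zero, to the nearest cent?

$1,167.24

Monthly rate r = 11.7%/12 = 0.975% = 0.00975.
Payoff takes n = ⌈−ln(1 − rB₀/P)/ln(1+r)⌉ = ⌈10.556⌉ = 11 payments; the last is $1,137.00.
Total paid = 10·$2,039.11 + $1,137.00 = $21,528.10.
Total interest = total paid − principal = $21,528.10 − $20,360.86 = $1,167.24.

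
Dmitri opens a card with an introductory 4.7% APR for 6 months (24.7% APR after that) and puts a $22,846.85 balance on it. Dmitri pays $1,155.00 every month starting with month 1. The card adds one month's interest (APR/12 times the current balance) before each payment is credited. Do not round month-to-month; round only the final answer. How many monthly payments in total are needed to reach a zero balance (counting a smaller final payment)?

Promo months 1–6 at r₀ = 4.7%/12 = 0.00391667; months 7+ at r₁ = 24.7%/12 = 0.0205833.
After month 6: iterate B ← B·(1+r₀) − $1,155.00 for 6 months → $16,390.82.
Then at r₁ with $1,155.00/mo: n₂ = −ln(1 − r₁·B/P)/ln(1+r₁) ≈ 16.96 → 17 more payments.

23 months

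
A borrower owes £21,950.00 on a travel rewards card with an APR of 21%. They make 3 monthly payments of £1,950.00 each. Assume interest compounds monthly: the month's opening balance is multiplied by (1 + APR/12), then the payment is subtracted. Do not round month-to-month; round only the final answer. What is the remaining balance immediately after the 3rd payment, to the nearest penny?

Monthly rate r = 21%/12 = 1.75% = 0.0175.
Each month: B ← B·(1+r) − £1,950.00.
Month 1: interest £384.13; balance after payment £20,384.12.
Month 2: interest £356.72; balance after payment £18,790.85.
Month 3: interest £328.84; balance after payment £17,169.69.

£17,169.69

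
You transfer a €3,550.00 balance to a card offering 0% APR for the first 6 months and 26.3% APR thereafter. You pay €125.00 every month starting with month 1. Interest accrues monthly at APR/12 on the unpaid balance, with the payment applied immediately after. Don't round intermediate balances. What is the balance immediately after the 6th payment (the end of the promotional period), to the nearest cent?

Promo months 1–6 at r₀ = 0%/12 = 0; months 7+ at r₁ = 26.3%/12 = 0.0219167.
After month 6 (no interest yet): B = €3,550.00 − 6·€125.00 = €2,800.00.

€2,800.00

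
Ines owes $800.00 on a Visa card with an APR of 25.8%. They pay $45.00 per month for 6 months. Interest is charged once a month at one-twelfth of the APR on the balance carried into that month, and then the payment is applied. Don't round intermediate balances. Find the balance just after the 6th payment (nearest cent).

Monthly rate r = 25.8%/12 = 2.15% = 0.0215.
Each month: B ← B·(1+r) − $45.00.
Month 1: interest $17.20; balance after payment $772.20.
Month 2: interest $16.60; balance after payment $743.80.
Month 3: interest $15.99; balance after payment $714.79.
Month 4: interest $15.37; balance after payment $685.16.
Month 5: interest $14.73; balance after payment $654.89.
Month 6: interest $14.08; balance after payment $623.97.

$623.97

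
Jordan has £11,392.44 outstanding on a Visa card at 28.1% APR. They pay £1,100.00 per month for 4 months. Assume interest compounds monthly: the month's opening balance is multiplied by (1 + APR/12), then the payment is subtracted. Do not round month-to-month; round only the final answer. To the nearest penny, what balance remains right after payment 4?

£7,940.63

Monthly rate r = 28.1%/12 = 2.34167% = 0.0234167.
Each month: B ← B·(1+r) − £1,100.00.
Month 1: interest £266.77; balance after payment £10,559.21.
Month 2: interest £247.26; balance after payment £9,706.47.
Month 3: interest £227.29; balance after payment £8,833.77.
Month 4: interest £206.86; balance after payment £7,940.63.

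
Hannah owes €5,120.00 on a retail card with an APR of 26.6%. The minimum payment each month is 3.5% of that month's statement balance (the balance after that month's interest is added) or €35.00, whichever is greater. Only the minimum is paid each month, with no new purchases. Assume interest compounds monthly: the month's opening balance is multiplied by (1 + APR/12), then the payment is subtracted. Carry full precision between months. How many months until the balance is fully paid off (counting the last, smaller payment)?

165 months

Monthly rate r = 26.6%/12 = 2.21667% = 0.0221667.
While 3.5% of the post-interest balance exceeds €35.00, each month B ← (B·(1+r))·(1 − 0.035), i.e. B shrinks by the factor (1+r)·0.965 = 0.98639.
This holds for months 1–121. Entering month 122 the balance is €975.44; 3.5% of the post-interest balance is now below €35.00, so the flat €35.00 minimum applies from here.
From month 122 a fixed €35.00 at rate r clears €975.44 in 44 more payments. Total: 121 + 44 = 165 months.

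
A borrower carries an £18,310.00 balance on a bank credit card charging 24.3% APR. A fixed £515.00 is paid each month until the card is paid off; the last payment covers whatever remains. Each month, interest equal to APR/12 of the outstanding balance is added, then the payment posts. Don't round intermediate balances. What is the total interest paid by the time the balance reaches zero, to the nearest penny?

Monthly rate r = 24.3%/12 = 2.025% = 0.02025.
Payoff takes n = ⌈−ln(1 − rB₀/P)/ln(1+r)⌉ = ⌈63.489⌉ = 64 payments; the last is £253.16.
Total paid = 63·£515.00 + £253.16 = £32,698.16.
Total interest = total paid − principal = £32,698.16 − £18,310.00 = £14,388.16.

£14,388.16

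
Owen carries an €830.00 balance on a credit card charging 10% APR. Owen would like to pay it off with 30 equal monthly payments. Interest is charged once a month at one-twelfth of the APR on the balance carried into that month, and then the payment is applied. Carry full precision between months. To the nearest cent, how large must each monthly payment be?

Monthly rate r = 10%/12 = 0.833333% = 0.00833333.
Level-payment amortization: P = B₀·r / (1 − (1+r)^(−n)) = 830.00·0.00833333 / (1 − 1.00833^(−30)).
Denominator 1 − (1+r)^(−30) = 0.220392027.
P = 6.91667 / 0.220392027 ≈ 31.38.

€31.38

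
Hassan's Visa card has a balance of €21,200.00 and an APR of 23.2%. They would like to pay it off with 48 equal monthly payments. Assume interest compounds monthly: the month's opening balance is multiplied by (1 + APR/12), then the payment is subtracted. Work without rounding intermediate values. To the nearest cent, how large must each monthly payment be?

Monthly rate r = 23.2%/12 = 1.93333% = 0.0193333.
Level-payment amortization: P = B₀·r / (1 − (1+r)^(−n)) = 21200.00·0.0193333 / (1 − 1.01933^(−48)).
Denominator 1 − (1+r)^(−48) = 0.601139403.
P = 409.867 / 0.601139403 ≈ 681.82.

€681.82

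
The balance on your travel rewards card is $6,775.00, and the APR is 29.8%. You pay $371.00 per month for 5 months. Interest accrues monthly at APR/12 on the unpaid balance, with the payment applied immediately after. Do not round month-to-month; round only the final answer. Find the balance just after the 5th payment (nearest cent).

$5,709.61

Monthly rate r = 29.8%/12 = 2.48333% = 0.0248333.
Each month: B ← B·(1+r) − $371.00.
Month 1: interest $168.25; balance after payment $6,572.25.
Month 2: interest $163.21; balance after payment $6,364.46.
Month 3: interest $158.05; balance after payment $6,151.51.
Month 4: interest $152.76; balance after payment $5,933.27.
Month 5: interest $147.34; balance after payment $5,709.61.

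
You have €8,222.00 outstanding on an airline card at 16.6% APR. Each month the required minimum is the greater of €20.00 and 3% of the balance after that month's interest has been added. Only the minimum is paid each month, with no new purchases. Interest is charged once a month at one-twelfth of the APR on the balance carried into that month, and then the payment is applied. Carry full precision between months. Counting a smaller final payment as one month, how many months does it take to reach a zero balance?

Monthly rate r = 16.6%/12 = 1.38333% = 0.0138333.
While 3% of the post-interest balance exceeds €20.00, each month B ← (B·(1+r))·(1 − 0.03), i.e. B shrinks by the factor (1+r)·0.97 = 0.98342.
This holds for months 1–152. Entering month 153 the balance is €647.44; 3% of the post-interest balance is now below €20.00, so the flat €20.00 minimum applies from here.
From month 153 a fixed €20.00 at rate r clears €647.44 in 44 more payments. Total: 152 + 44 = 196 months.

196 months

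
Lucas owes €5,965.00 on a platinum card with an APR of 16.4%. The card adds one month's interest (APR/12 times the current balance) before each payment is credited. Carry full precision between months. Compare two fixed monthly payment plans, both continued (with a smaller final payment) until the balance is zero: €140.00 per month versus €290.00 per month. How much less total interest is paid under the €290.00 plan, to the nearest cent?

Monthly rate r = 16.4%/12 = 1.36667% = 0.0136667.
At €140.00/mo: n = ⌈−ln(1 − rB₀/P)/ln(1+r)⌉ = 65 payments (last €43.96); total interest = total paid − €5,965.00 = €3,038.96.
At €290.00/mo: 25 payments (last €91.58); total interest €1,086.58.
Interest saved = €3,038.96 − €1,086.58 = €1,952.38.

€1,952.38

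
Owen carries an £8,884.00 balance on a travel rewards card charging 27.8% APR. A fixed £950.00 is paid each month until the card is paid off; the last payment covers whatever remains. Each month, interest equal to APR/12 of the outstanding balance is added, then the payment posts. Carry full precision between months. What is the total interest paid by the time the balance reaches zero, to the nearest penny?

£1,246.66

Monthly rate r = 27.8%/12 = 2.31667% = 0.0231667.
Payoff takes n = ⌈−ln(1 − rB₀/P)/ln(1+r)⌉ = ⌈10.661⌉ = 11 payments; the last is £630.66.
Total paid = 10·£950.00 + £630.66 = £10,130.66.
Total interest = total paid − principal = £10,130.66 − £8,884.00 = £1,246.66.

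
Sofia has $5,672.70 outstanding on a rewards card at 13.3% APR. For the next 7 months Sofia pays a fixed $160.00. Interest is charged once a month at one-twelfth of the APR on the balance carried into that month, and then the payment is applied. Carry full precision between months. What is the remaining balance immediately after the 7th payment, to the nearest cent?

$4,969.78

Monthly rate r = 13.3%/12 = 1.10833% = 0.0110833.
Each month: B ← B·(1+r) − $160.00.
Month 1: interest $62.87; balance after payment $5,575.57.
Month 2: interest $61.80; balance after payment $5,477.37.
Month 3: interest $60.71; balance after payment $5,378.08.
Month 4: interest $59.61; balance after payment $5,277.68.
Month 5: interest $58.49; balance after payment $5,176.18.
Month 6: interest $57.37; balance after payment $5,073.55.
Month 7: interest $56.23; balance after payment $4,969.78.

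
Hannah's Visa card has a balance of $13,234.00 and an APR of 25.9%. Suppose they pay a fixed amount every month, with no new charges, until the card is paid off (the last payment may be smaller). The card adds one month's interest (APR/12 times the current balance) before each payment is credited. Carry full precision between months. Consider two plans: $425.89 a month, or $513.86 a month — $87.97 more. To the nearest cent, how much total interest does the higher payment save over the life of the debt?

Monthly rate r = 25.9%/12 = 2.15833% = 0.0215833.
At $425.89/mo: n = ⌈−ln(1 − rB₀/P)/ln(1+r)⌉ = 53 payments (last $6.40); total interest = total paid − $13,234.00 = $8,918.68.
At $513.86/mo: 39 payments (last $4.20); total interest $6,296.88.
Interest saved = $8,918.68 − $6,296.88 = $2,621.80.

$2,621.80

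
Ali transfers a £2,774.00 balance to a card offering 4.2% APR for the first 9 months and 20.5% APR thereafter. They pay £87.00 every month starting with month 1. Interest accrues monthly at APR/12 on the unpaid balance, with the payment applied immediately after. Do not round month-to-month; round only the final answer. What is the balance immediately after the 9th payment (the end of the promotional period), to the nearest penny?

£2,068.56

Promo months 1–9 at r₀ = 4.2%/12 = 0.0035; months 10+ at r₁ = 20.5%/12 = 0.0170833.
After month 9: iterate B ← B·(1+r₀) − £87.00 for 9 months → £2,068.56.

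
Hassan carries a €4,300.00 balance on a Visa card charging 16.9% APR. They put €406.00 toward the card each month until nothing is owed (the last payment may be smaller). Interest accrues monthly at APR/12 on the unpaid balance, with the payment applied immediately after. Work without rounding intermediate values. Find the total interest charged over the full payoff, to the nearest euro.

€390

Monthly rate r = 16.9%/12 = 1.40833% = 0.0140833.
Payoff takes n = ⌈−ln(1 − rB₀/P)/ln(1+r)⌉ = ⌈11.550⌉ = 12 payments; the last is €224.05.
Total paid = 11·€406.00 + €224.05 = €4,690.05.
Total interest = total paid − principal = €4,690.05 − €4,300.00 = €390.05.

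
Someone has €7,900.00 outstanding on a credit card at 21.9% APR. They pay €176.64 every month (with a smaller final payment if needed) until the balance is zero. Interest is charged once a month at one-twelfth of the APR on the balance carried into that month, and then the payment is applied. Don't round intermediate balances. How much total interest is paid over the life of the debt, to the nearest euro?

Monthly rate r = 21.9%/12 = 1.825% = 0.01825.
Payoff takes n = ⌈−ln(1 − rB₀/P)/ln(1+r)⌉ = ⌈93.664⌉ = 94 payments; the last is €117.59.
Total paid = 93·€176.64 + €117.59 = €16,545.11.
Total interest = total paid − principal = €16,545.11 − €7,900.00 = €8,645.11.

€8,645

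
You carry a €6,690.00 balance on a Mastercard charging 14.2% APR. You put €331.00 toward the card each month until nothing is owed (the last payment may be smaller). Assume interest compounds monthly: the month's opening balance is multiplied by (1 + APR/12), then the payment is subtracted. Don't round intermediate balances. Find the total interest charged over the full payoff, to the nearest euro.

€1,001

Monthly rate r = 14.2%/12 = 1.18333% = 0.0118333.
Payoff takes n = ⌈−ln(1 − rB₀/P)/ln(1+r)⌉ = ⌈23.236⌉ = 24 payments; the last is €78.44.
Total paid = 23·€331.00 + €78.44 = €7,691.44.
Total interest = total paid − principal = €7,691.44 − €6,690.00 = €1,001.44.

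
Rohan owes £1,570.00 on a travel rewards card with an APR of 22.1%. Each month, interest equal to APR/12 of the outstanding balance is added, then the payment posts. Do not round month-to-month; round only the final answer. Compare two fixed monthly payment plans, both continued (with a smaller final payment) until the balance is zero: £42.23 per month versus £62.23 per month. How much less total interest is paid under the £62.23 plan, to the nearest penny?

£540.23

Monthly rate r = 22.1%/12 = 1.84167% = 0.0184167.
At £42.23/mo: n = ⌈−ln(1 − rB₀/P)/ln(1+r)⌉ = 64 payments (last £10.44); total interest = total paid − £1,570.00 = £1,100.93.
At £62.23/mo: 35 payments (last £14.88); total interest £560.70.
Interest saved = £1,100.93 − £560.70 = £540.23.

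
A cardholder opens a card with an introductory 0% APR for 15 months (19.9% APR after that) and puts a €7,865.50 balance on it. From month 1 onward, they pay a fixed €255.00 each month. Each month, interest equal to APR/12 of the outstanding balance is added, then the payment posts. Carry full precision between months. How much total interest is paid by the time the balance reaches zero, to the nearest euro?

€686

Promo months 1–15 at r₀ = 0%/12 = 0; months 16+ at r₁ = 19.9%/12 = 0.0165833.
After month 15 (no interest yet): B = €7,865.50 − 15·€255.00 = €4,040.50.
Then at r₁ with €255.00/mo: n₂ = −ln(1 − r₁·B/P)/ln(1+r₁) ≈ 18.53 → 19 more payments.
Total paid = 33·€255.00 + €136.89 = €8,551.89; interest = €8,551.89 − €7,865.50 = €686.39.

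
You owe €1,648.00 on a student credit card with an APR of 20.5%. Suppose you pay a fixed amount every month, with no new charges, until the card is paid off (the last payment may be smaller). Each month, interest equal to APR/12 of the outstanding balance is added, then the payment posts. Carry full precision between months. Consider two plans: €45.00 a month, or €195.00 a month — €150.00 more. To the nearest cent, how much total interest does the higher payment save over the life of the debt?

Monthly rate r = 20.5%/12 = 1.70833% = 0.0170833.
At €45.00/mo: n = ⌈−ln(1 − rB₀/P)/ln(1+r)⌉ = 59 payments (last €0.12); total interest = total paid − €1,648.00 = €962.12.
At €195.00/mo: 10 payments (last €40.25); total interest €147.25.
Interest saved = €962.12 − €147.25 = €814.87.

€814.87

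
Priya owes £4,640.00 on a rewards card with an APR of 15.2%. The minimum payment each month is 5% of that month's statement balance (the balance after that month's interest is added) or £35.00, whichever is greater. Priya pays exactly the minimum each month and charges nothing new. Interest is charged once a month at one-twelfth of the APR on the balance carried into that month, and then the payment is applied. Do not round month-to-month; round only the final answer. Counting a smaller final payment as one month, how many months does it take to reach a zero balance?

73 months

Monthly rate r = 15.2%/12 = 1.26667% = 0.0126667.
While 5% of the post-interest balance exceeds £35.00, each month B ← (B·(1+r))·(1 − 0.05), i.e. B shrinks by the factor (1+r)·0.95 = 0.96203.
This holds for months 1–50. Entering month 51 the balance is £669.92; 5% of the post-interest balance is now below £35.00, so the flat £35.00 minimum applies from here.
From month 51 a fixed £35.00 at rate r clears £669.92 in 23 more payments. Total: 50 + 23 = 73 months.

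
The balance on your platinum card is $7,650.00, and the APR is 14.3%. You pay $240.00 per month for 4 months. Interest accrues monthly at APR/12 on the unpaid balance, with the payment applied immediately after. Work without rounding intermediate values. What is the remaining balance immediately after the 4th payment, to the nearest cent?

Monthly rate r = 14.3%/12 = 1.19167% = 0.0119167.
Each month: B ← B·(1+r) − $240.00.
Month 1: interest $91.16; balance after payment $7,501.16.
Month 2: interest $89.39; balance after payment $7,350.55.
Month 3: interest $87.59; balance after payment $7,198.15.
Month 4: interest $85.78; balance after payment $7,043.92.

$7,043.92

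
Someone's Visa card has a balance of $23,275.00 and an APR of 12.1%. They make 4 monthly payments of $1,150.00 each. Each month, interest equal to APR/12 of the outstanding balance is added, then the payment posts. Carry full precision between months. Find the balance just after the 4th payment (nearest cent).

Monthly rate r = 12.1%/12 = 1.00833% = 0.0100833.
Each month: B ← B·(1+r) − $1,150.00.
Month 1: interest $234.69; balance after payment $22,359.69.
Month 2: interest $225.46; balance after payment $21,435.15.
Month 3: interest $216.14; balance after payment $20,501.29.
Month 4: interest $206.72; balance after payment $19,558.01.

$19,558.01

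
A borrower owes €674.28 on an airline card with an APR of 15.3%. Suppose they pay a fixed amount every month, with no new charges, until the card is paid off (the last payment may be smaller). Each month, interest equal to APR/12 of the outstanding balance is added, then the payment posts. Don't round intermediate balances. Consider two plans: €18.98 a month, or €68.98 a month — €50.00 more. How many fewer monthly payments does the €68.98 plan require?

37 fewer payments

Monthly rate r = 15.3%/12 = 1.275% = 0.01275.
At €18.98/mo: n = ⌈−ln(1 − rB₀/P)/ln(1+r)⌉ = 48 payments (last €11.65); total interest = total paid − €674.28 = €229.43.
At €68.98/mo: 11 payments (last €35.04); total interest €50.56.
Payments saved = 48 − 11 = 37.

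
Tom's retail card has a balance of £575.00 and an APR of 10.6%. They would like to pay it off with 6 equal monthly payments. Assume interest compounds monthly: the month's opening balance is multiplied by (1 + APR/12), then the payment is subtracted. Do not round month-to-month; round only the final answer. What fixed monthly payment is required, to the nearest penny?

Monthly rate r = 10.6%/12 = 0.883333% = 0.00883333.
Level-payment amortization: P = B₀·r / (1 − (1+r)^(−n)) = 575.00·0.00883333 / (1 − 1.00883^(−6)).
Denominator 1 − (1+r)^(−6) = 0.0513992606.
P = 5.07917 / 0.0513992606 ≈ 98.82.

£98.82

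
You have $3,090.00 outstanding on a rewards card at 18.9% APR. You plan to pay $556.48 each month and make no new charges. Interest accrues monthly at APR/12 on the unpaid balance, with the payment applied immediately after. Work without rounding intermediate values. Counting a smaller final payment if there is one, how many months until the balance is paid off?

Monthly rate r = 18.9%/12 = 1.575% = 0.01575.
Recurrence: B ← B·(1+r) − $556.48.
Month 1: interest $48.67; balance after payment $2,582.19.
Month 2: interest $40.67; balance after payment $2,066.38.
Month 3: interest $32.55; balance after payment $1,542.44.
Month 4: interest $24.29; balance after payment $1,010.26.
Month 5: interest $15.91; balance after payment $469.69.
Month 6: interest $7.40; balance after payment $0.00.

6 months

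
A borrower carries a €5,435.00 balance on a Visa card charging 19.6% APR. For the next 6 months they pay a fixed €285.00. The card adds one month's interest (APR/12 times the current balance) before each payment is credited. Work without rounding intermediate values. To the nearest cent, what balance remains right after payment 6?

Monthly rate r = 19.6%/12 = 1.63333% = 0.0163333.
Each month: B ← B·(1+r) − €285.00.
Month 1: interest €88.77; balance after payment €5,238.77.
Month 2: interest €85.57; balance after payment €5,039.34.
Month 3: interest €82.31; balance after payment €4,836.65.
Month 4: interest €79.00; balance after payment €4,630.65.
Month 5: interest €75.63; balance after payment €4,421.28.
Month 6: interest €72.21; balance after payment €4,208.49.

€4,208.49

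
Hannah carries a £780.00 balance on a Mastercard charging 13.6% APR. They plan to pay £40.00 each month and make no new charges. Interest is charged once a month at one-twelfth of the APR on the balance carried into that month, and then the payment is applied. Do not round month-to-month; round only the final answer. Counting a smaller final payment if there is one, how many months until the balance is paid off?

Monthly rate r = 13.6%/12 = 1.13333% = 0.0113333.
Recurrence: B ← B·(1+r) − £40.00.
Month 1: interest £8.84; balance after payment £748.84.
Month 2: interest £8.49; balance after payment £717.33.
Closed form: n = −ln(1 − rB₀/P)/ln(1+r) = −ln(0.779)/ln(1.01133) ≈ 22.161, so the balance reaches zero during payment 23.

23 payments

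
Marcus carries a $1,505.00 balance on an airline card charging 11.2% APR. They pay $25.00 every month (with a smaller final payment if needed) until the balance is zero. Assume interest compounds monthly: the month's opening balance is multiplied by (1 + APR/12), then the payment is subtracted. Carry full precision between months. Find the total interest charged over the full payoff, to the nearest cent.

Monthly rate r = 11.2%/12 = 0.933333% = 0.00933333.
Payoff takes n = ⌈−ln(1 − rB₀/P)/ln(1+r)⌉ = ⌈88.830⌉ = 89 payments; the last is $20.76.
Total paid = 88·$25.00 + $20.76 = $2,220.76.
Total interest = total paid − principal = $2,220.76 − $1,505.00 = $715.76.

$715.76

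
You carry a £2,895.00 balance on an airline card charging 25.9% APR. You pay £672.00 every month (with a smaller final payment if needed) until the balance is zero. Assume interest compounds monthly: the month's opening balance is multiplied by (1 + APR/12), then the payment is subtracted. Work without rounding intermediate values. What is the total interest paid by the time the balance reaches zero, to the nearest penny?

£177.99

Monthly rate r = 25.9%/12 = 2.15833% = 0.0215833.
Payoff takes n = ⌈−ln(1 − rB₀/P)/ln(1+r)⌉ = ⌈4.570⌉ = 5 payments; the last is £384.99.
Total paid = 4·£672.00 + £384.99 = £3,072.99.
Total interest = total paid − principal = £3,072.99 − £2,895.00 = £177.99.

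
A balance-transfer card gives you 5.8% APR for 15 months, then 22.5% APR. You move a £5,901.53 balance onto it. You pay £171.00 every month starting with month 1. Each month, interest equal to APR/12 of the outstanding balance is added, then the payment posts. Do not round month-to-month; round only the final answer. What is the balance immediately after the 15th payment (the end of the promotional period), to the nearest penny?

Promo months 1–15 at r₀ = 5.8%/12 = 0.00483333; months 16+ at r₁ = 22.5%/12 = 0.01875.
After month 15: iterate B ← B·(1+r₀) − £171.00 for 15 months → £3,690.55.

£3,690.55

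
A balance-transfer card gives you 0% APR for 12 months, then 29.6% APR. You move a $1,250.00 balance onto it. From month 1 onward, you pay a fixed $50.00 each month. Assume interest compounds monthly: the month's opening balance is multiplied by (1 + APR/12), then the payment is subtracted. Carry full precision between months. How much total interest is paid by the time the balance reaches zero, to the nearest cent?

Promo months 1–12 at r₀ = 0%/12 = 0; months 13+ at r₁ = 29.6%/12 = 0.0246667.
After month 12 (no interest yet): B = $1,250.00 − 12·$50.00 = $650.00.
Then at r₁ with $50.00/mo: n₂ = −ln(1 − r₁·B/P)/ln(1+r₁) ≈ 15.87 → 16 more payments.
Total paid = 27·$50.00 + $43.43 = $1,393.43; interest = $1,393.43 − $1,250.00 = $143.43.

$143.43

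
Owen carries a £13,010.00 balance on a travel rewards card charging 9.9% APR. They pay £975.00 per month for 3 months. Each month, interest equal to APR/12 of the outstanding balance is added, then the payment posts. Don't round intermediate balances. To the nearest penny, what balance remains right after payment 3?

£10,385.46

Monthly rate r = 9.9%/12 = 0.825% = 0.00825.
Each month: B ← B·(1+r) − £975.00.
Month 1: interest £107.33; balance after payment £12,142.33.
Month 2: interest £100.17; balance after payment £11,267.51.
Month 3: interest £92.96; balance after payment £10,385.46.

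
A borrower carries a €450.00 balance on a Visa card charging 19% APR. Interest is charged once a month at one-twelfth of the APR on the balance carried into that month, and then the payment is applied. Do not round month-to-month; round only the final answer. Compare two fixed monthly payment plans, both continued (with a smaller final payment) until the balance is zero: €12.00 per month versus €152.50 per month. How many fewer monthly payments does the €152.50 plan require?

Monthly rate r = 19%/12 = 1.58333% = 0.0158333.
At €12.00/mo: n = ⌈−ln(1 − rB₀/P)/ln(1+r)⌉ = 58 payments (last €4.11); total interest = total paid − €450.00 = €238.11.
At €152.50/mo: 4 payments (last €7.04); total interest €14.54.
Payments saved = 58 − 4 = 54.

54 fewer payments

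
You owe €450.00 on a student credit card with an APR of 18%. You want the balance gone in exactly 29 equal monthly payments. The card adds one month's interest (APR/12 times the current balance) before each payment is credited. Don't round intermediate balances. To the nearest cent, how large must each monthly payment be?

€19.25

Monthly rate r = 18%/12 = 1.5% = 0.015.
Level-payment amortization: P = B₀·r / (1 − (1+r)^(−n)) = 450.00·0.015 / (1 − 1.015^(−29)).
Denominator 1 − (1+r)^(−29) = 0.350641134.
P = 6.75 / 0.350641134 ≈ 19.25.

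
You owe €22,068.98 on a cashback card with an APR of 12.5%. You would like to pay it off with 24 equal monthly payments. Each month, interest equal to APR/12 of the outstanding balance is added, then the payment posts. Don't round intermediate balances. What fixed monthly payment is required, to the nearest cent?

Monthly rate r = 12.5%/12 = 1.04167% = 0.0104167.
Level-payment amortization: P = B₀·r / (1 − (1+r)^(−n)) = 22068.98·0.0104167 / (1 − 1.01042^(−24)).
Denominator 1 − (1+r)^(−24) = 0.22019149.
P = 229.885 / 0.22019149 ≈ 1044.02.

€1,044.02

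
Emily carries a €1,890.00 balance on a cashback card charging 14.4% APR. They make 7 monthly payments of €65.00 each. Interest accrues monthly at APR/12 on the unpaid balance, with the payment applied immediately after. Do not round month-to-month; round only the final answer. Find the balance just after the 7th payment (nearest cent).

€1,582.88

Monthly rate r = 14.4%/12 = 1.2% = 0.012.
Each month: B ← B·(1+r) − €65.00.
Month 1: interest €22.68; balance after payment €1,847.68.
Month 2: interest €22.17; balance after payment €1,804.85.
Month 3: interest €21.66; balance after payment €1,761.51.
Month 4: interest €21.14; balance after payment €1,717.65.
Month 5: interest €20.61; balance after payment €1,673.26.
Month 6: interest €20.08; balance after payment €1,628.34.
Month 7: interest €19.54; balance after payment €1,582.88.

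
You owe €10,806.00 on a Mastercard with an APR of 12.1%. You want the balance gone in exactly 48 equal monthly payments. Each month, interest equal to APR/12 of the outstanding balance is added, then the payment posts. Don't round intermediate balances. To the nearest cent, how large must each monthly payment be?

€285.09

Monthly rate r = 12.1%/12 = 1.00833% = 0.0100833.
Level-payment amortization: P = B₀·r / (1 − (1+r)^(−n)) = 10806.00·0.0100833 / (1 − 1.01008^(−48)).
Denominator 1 − (1+r)^(−48) = 0.382191113.
P = 108.96 / 0.382191113 ≈ 285.09.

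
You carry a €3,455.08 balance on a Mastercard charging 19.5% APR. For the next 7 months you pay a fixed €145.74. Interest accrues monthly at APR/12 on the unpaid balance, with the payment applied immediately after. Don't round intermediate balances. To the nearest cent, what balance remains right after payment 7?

€2,796.50

Monthly rate r = 19.5%/12 = 1.625% = 0.01625.
Each month: B ← B·(1+r) − €145.74.
Month 1: interest €56.15; balance after payment €3,365.49.
Month 2: interest €54.69; balance after payment €3,274.43.
Month 3: interest €53.21; balance after payment €3,181.90.
Month 4: interest €51.71; balance after payment €3,087.87.
Month 5: interest €50.18; balance after payment €2,992.31.
Month 6: interest €48.62; balance after payment €2,895.19.
Month 7: interest €47.05; balance after payment €2,796.50.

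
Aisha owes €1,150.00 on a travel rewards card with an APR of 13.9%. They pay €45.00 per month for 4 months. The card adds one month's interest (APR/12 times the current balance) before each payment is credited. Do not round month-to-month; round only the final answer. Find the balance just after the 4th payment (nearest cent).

€1,021.06

Monthly rate r = 13.9%/12 = 1.15833% = 0.0115833.
Each month: B ← B·(1+r) − €45.00.
Month 1: interest €13.32; balance after payment €1,118.32.
Month 2: interest €12.95; balance after payment €1,086.27.
Month 3: interest €12.58; balance after payment €1,053.86.
Month 4: interest €12.21; balance after payment €1,021.06.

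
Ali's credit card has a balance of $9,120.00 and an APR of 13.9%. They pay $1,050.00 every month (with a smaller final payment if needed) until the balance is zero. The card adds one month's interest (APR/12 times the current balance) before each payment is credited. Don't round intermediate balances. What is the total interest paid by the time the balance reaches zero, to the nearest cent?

Monthly rate r = 13.9%/12 = 1.15833% = 0.0115833.
Payoff takes n = ⌈−ln(1 − rB₀/P)/ln(1+r)⌉ = ⌈9.207⌉ = 10 payments; the last is $218.63.
Total paid = 9·$1,050.00 + $218.63 = $9,668.63.
Total interest = total paid − principal = $9,668.63 − $9,120.00 = $548.63.

$548.63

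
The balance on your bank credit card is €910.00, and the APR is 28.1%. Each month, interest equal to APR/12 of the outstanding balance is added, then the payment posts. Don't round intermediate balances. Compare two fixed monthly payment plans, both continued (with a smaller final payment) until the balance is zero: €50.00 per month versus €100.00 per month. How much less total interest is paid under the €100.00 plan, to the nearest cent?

€164.25

Monthly rate r = 28.1%/12 = 2.34167% = 0.0234167.
At €50.00/mo: n = ⌈−ln(1 − rB₀/P)/ln(1+r)⌉ = 24 payments (last €49.84); total interest = total paid − €910.00 = €289.84.
At €100.00/mo: 11 payments (last €35.59); total interest €125.59.
Interest saved = €289.84 − €125.59 = €164.25.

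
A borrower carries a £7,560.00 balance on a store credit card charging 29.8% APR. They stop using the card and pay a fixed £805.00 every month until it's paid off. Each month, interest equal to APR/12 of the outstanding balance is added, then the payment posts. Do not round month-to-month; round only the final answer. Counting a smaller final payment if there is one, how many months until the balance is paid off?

Monthly rate r = 29.8%/12 = 2.48333% = 0.0248333.
Recurrence: B ← B·(1+r) − £805.00.
Month 1: interest £187.74; balance after payment £6,942.74.
Month 2: interest £172.41; balance after payment £6,310.15.
Closed form: n = −ln(1 − rB₀/P)/ln(1+r) = −ln(0.76678)/ln(1.02483) ≈ 10.826, so the balance reaches zero during payment 11.

11 months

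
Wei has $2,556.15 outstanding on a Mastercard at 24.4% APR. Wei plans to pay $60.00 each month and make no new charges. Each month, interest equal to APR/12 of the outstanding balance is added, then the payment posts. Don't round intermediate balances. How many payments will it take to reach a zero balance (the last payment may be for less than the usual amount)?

Monthly rate r = 24.4%/12 = 2.03333% = 0.0203333.
Recurrence: B ← B·(1+r) − $60.00.
Month 1: interest $51.98; balance after payment $2,548.13.
Month 2: interest $51.81; balance after payment $2,539.94.
Closed form: n = −ln(1 − rB₀/P)/ln(1+r) = −ln(0.13375)/ln(1.02033) ≈ 99.943, so the balance reaches zero during payment 100.

100 months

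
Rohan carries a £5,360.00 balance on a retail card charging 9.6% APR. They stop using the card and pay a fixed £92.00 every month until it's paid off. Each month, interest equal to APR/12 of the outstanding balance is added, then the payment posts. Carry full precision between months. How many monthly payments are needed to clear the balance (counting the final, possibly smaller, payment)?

79 months

Monthly rate r = 9.6%/12 = 0.8% = 0.008.
Recurrence: B ← B·(1+r) − £92.00.
Month 1: interest £42.88; balance after payment £5,310.88.
Month 2: interest £42.49; balance after payment £5,261.37.
Closed form: n = −ln(1 − rB₀/P)/ln(1+r) = −ln(0.53391)/ln(1.008) ≈ 78.754, so the balance reaches zero during payment 79.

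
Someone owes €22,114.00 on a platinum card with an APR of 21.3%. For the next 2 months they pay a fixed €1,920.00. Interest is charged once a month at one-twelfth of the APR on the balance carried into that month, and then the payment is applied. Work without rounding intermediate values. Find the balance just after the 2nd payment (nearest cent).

€19,031.93

Monthly rate r = 21.3%/12 = 1.775% = 0.01775.
Each month: B ← B·(1+r) − €1,920.00.
Month 1: interest €392.52; balance after payment €20,586.52.
Month 2: interest €365.41; balance after payment €19,031.93.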